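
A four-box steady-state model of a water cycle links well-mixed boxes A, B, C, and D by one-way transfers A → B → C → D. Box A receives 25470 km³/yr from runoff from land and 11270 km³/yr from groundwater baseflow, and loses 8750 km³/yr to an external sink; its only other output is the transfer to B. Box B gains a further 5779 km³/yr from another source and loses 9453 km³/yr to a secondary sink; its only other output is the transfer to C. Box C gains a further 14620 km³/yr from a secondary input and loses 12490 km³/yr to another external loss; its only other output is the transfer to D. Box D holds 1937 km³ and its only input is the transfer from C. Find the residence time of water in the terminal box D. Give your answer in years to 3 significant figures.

0.0732 yr

Box A: F(A→B) = (25470 + 11270) − 8750 = 27990 km³/yr.
Box B: F(B→C) = (27990 + 5779) − 9453 = 24316 km³/yr.
Box C: F(C→D) = (24316 + 14620) − 12490 = 26446 km³/yr.
Box D throughput = its input = 26446 km³/yr; τ = 1937 / 26446 = 0.07324 yr.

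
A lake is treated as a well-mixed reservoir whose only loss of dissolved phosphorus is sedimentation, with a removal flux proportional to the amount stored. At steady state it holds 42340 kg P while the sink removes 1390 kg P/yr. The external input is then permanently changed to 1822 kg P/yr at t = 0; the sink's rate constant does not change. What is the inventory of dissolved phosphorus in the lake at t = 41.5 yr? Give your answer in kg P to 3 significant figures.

52100 kg P

τ = M₀/F₀ = 42340/1390 = 30.46 yr; rate constant k = 1/τ.
New steady state M_∞ = F₁/k = F₁·τ = 1822 × 30.46 = 55499 kg P.
M(t) = M_∞ + (M₀ − M_∞)·e^(−t/τ); t/τ = 41.5/30.46 = 1.362, so e^(−t/τ) = 0.2560.
M(t) = 55499 − 13160 × 0.2560 = 52130 kg P.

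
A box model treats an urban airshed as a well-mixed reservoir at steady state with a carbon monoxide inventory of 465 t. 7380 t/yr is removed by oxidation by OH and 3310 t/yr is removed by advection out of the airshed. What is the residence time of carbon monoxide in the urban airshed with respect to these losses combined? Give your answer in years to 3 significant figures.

0.0435 yr

Total removal = 7380 + 3310 = 10690 t/yr.
τ = M / ΣF_out = 465 / 10690 = 0.04350 yr.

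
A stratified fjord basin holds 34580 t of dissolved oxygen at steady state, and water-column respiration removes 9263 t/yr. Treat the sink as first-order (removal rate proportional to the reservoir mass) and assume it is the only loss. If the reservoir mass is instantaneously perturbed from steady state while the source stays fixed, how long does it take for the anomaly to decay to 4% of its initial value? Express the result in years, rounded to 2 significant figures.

12 yr

For a linear reservoir the anomaly decays as exp(−t/τ) with τ = M/F = 34580/9263 = 3.733 yr.
exp(−t/τ) = 0.04 ⇒ t = −τ ln(0.04) = 3.733 × 3.219 = 12.02 yr.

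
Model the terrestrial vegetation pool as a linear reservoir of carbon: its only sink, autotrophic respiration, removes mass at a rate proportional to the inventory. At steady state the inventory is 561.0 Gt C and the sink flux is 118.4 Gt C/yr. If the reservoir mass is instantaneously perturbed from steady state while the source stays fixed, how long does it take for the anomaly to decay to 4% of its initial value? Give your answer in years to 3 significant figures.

15.3 yr

For a linear reservoir the anomaly decays as exp(−t/τ) with τ = M/F = 561.0/118.4 = 4.738 yr.
exp(−t/τ) = 0.04 ⇒ t = −τ ln(0.04) = 4.738 × 3.219 = 15.25 yr.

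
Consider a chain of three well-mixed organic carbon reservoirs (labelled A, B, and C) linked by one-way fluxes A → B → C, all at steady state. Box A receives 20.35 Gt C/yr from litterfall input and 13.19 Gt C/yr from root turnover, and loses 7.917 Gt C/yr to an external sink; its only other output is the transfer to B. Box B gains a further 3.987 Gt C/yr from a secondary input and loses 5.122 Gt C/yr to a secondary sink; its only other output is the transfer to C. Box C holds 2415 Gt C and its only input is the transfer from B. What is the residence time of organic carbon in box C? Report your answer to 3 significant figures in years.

98.6 yr

Box A: F(A→B) = (20.35 + 13.19) − 7.917 = 25.623 Gt C/yr.
Box B: F(B→C) = (25.623 + 3.987) − 5.122 = 24.488 Gt C/yr.
Box C throughput = its input = 24.488 Gt C/yr; τ = 2415 / 24.488 = 98.62 yr.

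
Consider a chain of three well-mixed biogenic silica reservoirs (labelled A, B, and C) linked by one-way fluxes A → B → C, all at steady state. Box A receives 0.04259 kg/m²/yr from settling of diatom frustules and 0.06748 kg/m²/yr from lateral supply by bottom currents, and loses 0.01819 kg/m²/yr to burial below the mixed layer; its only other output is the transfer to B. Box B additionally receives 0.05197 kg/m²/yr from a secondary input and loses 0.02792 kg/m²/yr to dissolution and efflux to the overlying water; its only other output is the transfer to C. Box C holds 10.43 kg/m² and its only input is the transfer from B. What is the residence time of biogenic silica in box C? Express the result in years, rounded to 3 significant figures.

90.0 yr

Box A: F(A→B) = (0.04259 + 0.06748) − 0.01819 = 0.091880 kg/m²/yr.
Box B: F(B→C) = (0.091880 + 0.05197) − 0.02792 = 0.11593 kg/m²/yr.
Box C throughput = its input = 0.11593 kg/m²/yr; τ = 10.43 / 0.11593 = 89.97 yr.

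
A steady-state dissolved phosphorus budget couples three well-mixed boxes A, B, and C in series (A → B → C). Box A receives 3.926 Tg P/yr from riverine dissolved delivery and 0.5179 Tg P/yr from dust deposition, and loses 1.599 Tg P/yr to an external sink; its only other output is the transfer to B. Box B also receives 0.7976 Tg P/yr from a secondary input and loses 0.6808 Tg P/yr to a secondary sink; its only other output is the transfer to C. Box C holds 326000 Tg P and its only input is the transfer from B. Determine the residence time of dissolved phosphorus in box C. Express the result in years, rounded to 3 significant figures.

Box A: F(A→B) = (3.926 + 0.5179) − 1.599 = 2.8449 Tg P/yr.
Box B: F(B→C) = (2.8449 + 0.7976) − 0.6808 = 2.9617 Tg P/yr.
Box C throughput = its input = 2.9617 Tg P/yr; τ = 326000 / 2.9617 = 110100 yr.

110000 yr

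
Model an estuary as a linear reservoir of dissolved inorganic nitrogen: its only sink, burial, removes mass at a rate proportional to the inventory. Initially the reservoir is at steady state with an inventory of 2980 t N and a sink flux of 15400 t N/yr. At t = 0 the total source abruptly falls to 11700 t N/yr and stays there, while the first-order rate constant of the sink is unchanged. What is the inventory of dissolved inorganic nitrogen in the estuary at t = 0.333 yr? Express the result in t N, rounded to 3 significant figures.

2390 t N

The sink rate constant is k = F₀/M₀ = 15400/2980 = 5.168 yr⁻¹.
Solving dM/dt = F₁ − kM with M(0) = M₀ gives M(t) = F₁/k + (M₀ − F₁/k)·e^(−kt).
F₁/k = 11700/5.168 = 2264.0 t N; kt = 5.168 × 0.333 = 1.721, e^(−kt) = 0.1789.
M(0.333) = 2264.0 + (2980 − 2264.0) × 0.1789 = 2264.0 + 128.1 = 2392.1 t N.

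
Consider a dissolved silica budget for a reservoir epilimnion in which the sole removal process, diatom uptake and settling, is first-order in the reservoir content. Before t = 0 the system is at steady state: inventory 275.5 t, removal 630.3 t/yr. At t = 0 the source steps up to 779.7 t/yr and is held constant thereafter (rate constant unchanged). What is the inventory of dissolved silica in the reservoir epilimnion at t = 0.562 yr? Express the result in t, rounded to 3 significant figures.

323 t

τ = M₀/F₀ = 275.5/630.3 = 0.4371 yr; rate constant k = 1/τ.
New steady state M_∞ = F₁/k = F₁·τ = 779.7 × 0.4371 = 340.80 t.
M(t) = M_∞ + (M₀ − M_∞)·e^(−t/τ); t/τ = 0.562/0.4371 = 1.286, so e^(−t/τ) = 0.2764.
M(t) = 340.80 − 65.30 × 0.2764 = 322.75 t.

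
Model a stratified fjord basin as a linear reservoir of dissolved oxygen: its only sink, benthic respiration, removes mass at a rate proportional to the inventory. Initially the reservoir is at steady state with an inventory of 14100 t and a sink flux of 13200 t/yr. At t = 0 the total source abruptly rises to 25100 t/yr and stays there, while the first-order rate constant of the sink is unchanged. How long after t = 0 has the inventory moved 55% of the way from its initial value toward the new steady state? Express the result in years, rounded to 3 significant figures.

0.853 yr

τ = M₀/F₀ = 14100/13200 = 1.068 yr.
The remaining gap fraction is e^(−t/τ); 55% covered ⇒ e^(−t/τ) = 0.450.
t = −τ ln(0.450) = 1.068 × 0.7985 = 0.8530 yr.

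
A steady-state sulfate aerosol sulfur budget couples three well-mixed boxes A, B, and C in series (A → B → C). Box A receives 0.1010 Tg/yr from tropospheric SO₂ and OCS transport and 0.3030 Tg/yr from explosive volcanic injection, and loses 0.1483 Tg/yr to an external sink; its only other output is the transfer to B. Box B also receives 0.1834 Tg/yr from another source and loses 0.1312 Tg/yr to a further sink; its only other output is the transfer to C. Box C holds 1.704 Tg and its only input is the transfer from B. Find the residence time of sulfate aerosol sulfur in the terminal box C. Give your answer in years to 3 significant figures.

Box A: F(A→B) = (0.1010 + 0.3030) − 0.1483 = 0.25570 Tg/yr.
Box B: F(B→C) = (0.25570 + 0.1834) − 0.1312 = 0.30790 Tg/yr.
Box C throughput = its input = 0.30790 Tg/yr; τ = 1.704 / 0.30790 = 5.534 yr.

5.53 yr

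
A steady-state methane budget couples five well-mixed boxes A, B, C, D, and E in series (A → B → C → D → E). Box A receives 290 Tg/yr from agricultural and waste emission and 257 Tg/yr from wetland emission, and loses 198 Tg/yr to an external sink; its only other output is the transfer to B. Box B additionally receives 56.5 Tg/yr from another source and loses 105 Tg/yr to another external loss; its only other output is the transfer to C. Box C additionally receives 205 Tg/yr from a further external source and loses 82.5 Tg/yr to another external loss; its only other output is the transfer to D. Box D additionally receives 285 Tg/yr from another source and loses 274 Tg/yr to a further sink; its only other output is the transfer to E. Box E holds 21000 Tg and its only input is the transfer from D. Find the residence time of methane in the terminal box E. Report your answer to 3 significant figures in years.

Box A: F(A→B) = (290 + 257) − 198 = 349.00 Tg/yr.
Box B: F(B→C) = (349.00 + 56.5) − 105 = 300.50 Tg/yr.
Box C: F(C→D) = (300.50 + 205) − 82.5 = 423.00 Tg/yr.
Box D: F(D→E) = (423.00 + 285) − 274 = 434.00 Tg/yr.
Box E throughput = its input = 434.00 Tg/yr; τ = 21000 / 434.00 = 48.39 yr.

48.4 yr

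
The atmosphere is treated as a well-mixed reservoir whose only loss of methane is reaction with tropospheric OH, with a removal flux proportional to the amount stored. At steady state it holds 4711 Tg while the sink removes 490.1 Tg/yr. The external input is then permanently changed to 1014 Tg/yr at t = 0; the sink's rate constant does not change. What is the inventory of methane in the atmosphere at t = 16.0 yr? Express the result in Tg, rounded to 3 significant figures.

The sink rate constant is k = F₀/M₀ = 490.1/4711 = 0.1040 yr⁻¹.
Solving dM/dt = F₁ − kM with M(0) = M₀ gives M(t) = F₁/k + (M₀ − F₁/k)·e^(−kt).
F₁/k = 1014/0.1040 = 9746.9 Tg; kt = 0.1040 × 16.0 = 1.665, e^(−kt) = 0.1893.
M(16.0) = 9746.9 + (4711 − 9746.9) × 0.1893 = 9746.9 − 953.2 = 8793.7 Tg.

8790 Tg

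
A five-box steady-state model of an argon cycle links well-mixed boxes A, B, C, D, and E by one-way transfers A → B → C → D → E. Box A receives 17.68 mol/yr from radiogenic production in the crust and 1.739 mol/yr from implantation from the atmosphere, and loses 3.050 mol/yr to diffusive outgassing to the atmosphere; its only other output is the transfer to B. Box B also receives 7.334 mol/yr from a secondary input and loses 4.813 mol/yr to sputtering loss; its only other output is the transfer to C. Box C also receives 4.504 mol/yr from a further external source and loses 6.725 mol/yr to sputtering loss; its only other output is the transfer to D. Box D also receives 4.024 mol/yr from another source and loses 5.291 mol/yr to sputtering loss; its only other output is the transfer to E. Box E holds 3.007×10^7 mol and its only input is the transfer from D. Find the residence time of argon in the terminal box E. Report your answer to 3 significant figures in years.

Box A: F(A→B) = (17.68 + 1.739) − 3.050 = 16.369 mol/yr.
Box B: F(B→C) = (16.369 + 7.334) − 4.813 = 18.890 mol/yr.
Box C: F(C→D) = (18.890 + 4.504) − 6.725 = 16.669 mol/yr.
Box D: F(D→E) = (16.669 + 4.024) − 5.291 = 15.402 mol/yr.
Box E throughput = its input = 15.402 mol/yr; τ = 3.007×10^7 / 15.402 = 1.952×10^6 yr.

1.95×10^6 yr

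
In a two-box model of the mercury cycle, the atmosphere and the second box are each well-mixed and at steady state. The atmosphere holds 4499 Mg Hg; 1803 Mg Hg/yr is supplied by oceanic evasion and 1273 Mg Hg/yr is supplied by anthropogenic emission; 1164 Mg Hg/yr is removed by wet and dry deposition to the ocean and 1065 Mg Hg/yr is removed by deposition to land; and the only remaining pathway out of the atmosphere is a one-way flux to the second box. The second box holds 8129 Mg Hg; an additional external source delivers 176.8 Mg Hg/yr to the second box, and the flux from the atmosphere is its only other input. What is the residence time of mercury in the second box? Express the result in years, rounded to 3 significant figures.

7.94 yr

Balance the atmosphere: ΣF_in = 1803 + 1273 = 3076.0 Mg Hg/yr.
Flux to the second box = ΣF_in − (1164 + 1065) = 847.00 Mg Hg/yr.
Total input to the second box = 847.00 + 176.8 = 1023.8 Mg Hg/yr; at steady state this equals its total output.
τ = M / F = 8129 / 1023.8 = 7.940 yr.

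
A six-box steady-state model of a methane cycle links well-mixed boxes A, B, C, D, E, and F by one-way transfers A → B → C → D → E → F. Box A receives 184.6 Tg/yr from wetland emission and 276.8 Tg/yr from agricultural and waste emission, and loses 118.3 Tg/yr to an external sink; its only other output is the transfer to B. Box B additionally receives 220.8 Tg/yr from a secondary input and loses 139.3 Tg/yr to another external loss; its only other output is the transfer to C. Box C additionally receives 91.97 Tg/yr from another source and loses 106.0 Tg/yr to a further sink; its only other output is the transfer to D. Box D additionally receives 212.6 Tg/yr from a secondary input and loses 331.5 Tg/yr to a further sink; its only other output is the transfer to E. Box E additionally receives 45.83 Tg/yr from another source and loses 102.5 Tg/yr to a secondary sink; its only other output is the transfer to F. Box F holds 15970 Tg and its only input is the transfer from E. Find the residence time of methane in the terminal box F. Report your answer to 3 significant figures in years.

Box A: F(A→B) = (184.6 + 276.8) − 118.3 = 343.10 Tg/yr.
Box B: F(B→C) = (343.10 + 220.8) − 139.3 = 424.60 Tg/yr.
Box C: F(C→D) = (424.60 + 91.97) − 106.0 = 410.57 Tg/yr.
Box D: F(D→E) = (410.57 + 212.6) − 331.5 = 291.67 Tg/yr.
Box E: F(E→F) = (291.67 + 45.83) − 102.5 = 235.00 Tg/yr.
Box F throughput = its input = 235.00 Tg/yr; τ = 15970 / 235.00 = 67.96 yr.

68.0 yr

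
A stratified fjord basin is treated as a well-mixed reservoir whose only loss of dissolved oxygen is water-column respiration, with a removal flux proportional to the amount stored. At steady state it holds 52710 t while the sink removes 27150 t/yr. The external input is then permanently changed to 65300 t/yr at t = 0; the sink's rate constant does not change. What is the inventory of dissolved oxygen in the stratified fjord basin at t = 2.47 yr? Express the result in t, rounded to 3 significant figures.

Residence time τ = M₀/F₀ = 1.941 yr. The eventual steady state is M_∞ = M₀·(F₁/F₀) = 52710 × 65300/27150 = 126780 t.
The anomaly ΔM(t) = M(t) − M_∞ decays as ΔM₀·e^(−t/τ) with ΔM₀ = 52710 − 126780 = −74070 t.
At t = 2.47 yr, e^(−t/τ) = e^(−1.272) = 0.2802, so ΔM = −20750 t and M = 126780 − 20750 = 106020 t.

106000 t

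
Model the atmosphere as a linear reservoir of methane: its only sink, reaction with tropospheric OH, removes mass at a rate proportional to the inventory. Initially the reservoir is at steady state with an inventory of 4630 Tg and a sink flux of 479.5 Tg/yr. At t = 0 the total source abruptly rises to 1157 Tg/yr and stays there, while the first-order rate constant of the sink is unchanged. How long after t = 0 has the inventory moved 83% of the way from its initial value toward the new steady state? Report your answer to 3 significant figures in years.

τ = M₀/F₀ = 4630/479.5 = 9.656 yr.
The remaining gap fraction is e^(−t/τ); 83% covered ⇒ e^(−t/τ) = 0.170.
t = −τ ln(0.170) = 9.656 × 1.772 = 17.11 yr.

17.1 yr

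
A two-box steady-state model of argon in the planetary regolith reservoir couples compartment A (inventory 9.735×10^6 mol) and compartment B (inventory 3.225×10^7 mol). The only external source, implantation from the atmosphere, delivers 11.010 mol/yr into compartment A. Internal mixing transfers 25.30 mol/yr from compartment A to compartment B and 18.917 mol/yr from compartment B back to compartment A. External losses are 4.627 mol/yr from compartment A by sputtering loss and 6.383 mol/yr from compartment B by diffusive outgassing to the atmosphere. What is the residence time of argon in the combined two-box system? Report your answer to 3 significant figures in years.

3.81×10^6 yr

For the system as a whole, the A↔B exchange is internal and contributes nothing to the throughput; only the external sinks remove mass.
M_total = 9.735×10^6 + 3.225×10^7 = 4.1985×10^7 mol.
ΣF_external_out = 4.627 + 6.383 = 11.010 mol/yr.
τ = M_total / ΣF_ext = 4.1985×10^7 / 11.010 = 3.813×10^6 yr.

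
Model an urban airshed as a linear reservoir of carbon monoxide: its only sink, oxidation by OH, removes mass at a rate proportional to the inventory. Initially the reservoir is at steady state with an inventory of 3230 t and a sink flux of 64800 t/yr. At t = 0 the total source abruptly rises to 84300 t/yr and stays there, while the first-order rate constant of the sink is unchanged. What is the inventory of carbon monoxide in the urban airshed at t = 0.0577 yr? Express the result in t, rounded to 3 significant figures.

3900 t

Residence time τ = M₀/F₀ = 0.04985 yr. The eventual steady state is M_∞ = M₀·(F₁/F₀) = 3230 × 84300/64800 = 4202.0 t.
The anomaly ΔM(t) = M(t) − M_∞ decays as ΔM₀·e^(−t/τ) with ΔM₀ = 3230 − 4202.0 = −972.0 t.
At t = 0.0577 yr, e^(−t/τ) = e^(−1.158) = 0.3142, so ΔM = −305.4 t and M = 4202.0 − 305.4 = 3896.5 t.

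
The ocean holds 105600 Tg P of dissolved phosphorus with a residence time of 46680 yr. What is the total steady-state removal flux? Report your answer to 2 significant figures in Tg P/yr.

F = M / τ = 105600 / 46680 = 2.262 Tg P/yr.

2.3 Tg P/yr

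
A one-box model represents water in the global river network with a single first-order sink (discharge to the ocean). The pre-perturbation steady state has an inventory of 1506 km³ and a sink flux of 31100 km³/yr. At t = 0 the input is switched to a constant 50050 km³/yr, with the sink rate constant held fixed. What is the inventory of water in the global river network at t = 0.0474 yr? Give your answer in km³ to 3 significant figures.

Residence time τ = M₀/F₀ = 0.04842 yr. The eventual steady state is M_∞ = M₀·(F₁/F₀) = 1506 × 50050/31100 = 2423.6 km³.
The anomaly ΔM(t) = M(t) − M_∞ decays as ΔM₀·e^(−t/τ) with ΔM₀ = 1506 − 2423.6 = −917.6 km³.
At t = 0.0474 yr, e^(−t/τ) = e^(−0.9788) = 0.3757, so ΔM = −344.8 km³ and M = 2423.6 − 344.8 = 2078.8 km³.

2080 km³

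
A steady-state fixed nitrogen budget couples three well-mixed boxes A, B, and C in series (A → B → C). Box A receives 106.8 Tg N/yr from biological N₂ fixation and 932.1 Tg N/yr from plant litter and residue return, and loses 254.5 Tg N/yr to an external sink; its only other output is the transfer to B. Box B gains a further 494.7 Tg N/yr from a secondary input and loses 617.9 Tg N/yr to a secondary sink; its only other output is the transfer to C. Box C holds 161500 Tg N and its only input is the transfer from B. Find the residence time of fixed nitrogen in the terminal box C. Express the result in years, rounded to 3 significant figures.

Box A: F(A→B) = (106.8 + 932.1) − 254.5 = 784.40 Tg N/yr.
Box B: F(B→C) = (784.40 + 494.7) − 617.9 = 661.20 Tg N/yr.
Box C throughput = its input = 661.20 Tg N/yr; τ = 161500 / 661.20 = 244.3 yr.

244 yr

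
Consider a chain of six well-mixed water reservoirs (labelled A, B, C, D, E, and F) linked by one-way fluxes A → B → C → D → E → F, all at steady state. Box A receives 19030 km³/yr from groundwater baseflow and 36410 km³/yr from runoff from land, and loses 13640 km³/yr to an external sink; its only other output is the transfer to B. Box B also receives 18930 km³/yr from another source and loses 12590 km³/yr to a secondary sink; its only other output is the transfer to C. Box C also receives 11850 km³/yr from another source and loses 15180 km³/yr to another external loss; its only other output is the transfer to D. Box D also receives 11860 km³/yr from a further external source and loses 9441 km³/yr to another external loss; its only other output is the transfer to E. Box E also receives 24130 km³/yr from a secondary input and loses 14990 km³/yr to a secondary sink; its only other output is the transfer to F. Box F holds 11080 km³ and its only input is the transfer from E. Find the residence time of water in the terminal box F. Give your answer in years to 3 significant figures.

Box A: F(A→B) = (19030 + 36410) − 13640 = 41800 km³/yr.
Box B: F(B→C) = (41800 + 18930) − 12590 = 48140 km³/yr.
Box C: F(C→D) = (48140 + 11850) − 15180 = 44810 km³/yr.
Box D: F(D→E) = (44810 + 11860) − 9441 = 47229 km³/yr.
Box E: F(E→F) = (47229 + 24130) − 14990 = 56369 km³/yr.
Box F throughput = its input = 56369 km³/yr; τ = 11080 / 56369 = 0.1966 yr.

0.197 yr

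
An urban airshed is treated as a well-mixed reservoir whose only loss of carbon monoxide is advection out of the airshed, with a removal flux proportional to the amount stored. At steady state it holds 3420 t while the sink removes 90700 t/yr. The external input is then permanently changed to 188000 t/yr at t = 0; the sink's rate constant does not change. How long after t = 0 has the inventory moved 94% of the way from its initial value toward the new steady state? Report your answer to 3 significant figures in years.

0.106 yr

τ = M₀/F₀ = 3420/90700 = 0.03771 yr.
The remaining gap fraction is e^(−t/τ); 94% covered ⇒ e^(−t/τ) = 0.0600.
t = −τ ln(0.0600) = 0.03771 × 2.813 = 0.1061 yr.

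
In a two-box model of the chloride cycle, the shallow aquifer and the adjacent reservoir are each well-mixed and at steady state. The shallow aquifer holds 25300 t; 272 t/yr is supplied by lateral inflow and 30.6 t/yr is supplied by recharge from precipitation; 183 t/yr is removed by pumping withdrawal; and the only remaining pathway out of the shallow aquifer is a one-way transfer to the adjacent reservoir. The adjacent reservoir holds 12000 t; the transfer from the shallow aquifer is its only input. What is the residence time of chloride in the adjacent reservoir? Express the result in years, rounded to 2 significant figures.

100 yr

Balance the shallow aquifer: ΣF_in = 272 + 30.6 = 302.60 t/yr.
Transfer to the adjacent reservoir = ΣF_in − (183) = 119.60 t/yr.
At steady state the output of the adjacent reservoir equals its input, 119.60 t/yr.
τ = M / F = 12000 / 119.60 = 100.3 yr.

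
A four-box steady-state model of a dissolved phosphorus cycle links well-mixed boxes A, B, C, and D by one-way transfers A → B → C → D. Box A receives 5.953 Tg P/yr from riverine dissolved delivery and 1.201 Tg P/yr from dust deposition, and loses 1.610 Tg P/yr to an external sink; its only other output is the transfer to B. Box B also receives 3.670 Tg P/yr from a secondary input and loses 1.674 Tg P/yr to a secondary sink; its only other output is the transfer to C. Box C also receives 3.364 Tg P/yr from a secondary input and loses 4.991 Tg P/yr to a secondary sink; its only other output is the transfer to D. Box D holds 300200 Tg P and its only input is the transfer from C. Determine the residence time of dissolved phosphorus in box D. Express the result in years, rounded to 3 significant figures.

50800 yr

Box A: F(A→B) = (5.953 + 1.201) − 1.610 = 5.5440 Tg P/yr.
Box B: F(B→C) = (5.5440 + 3.670) − 1.674 = 7.5400 Tg P/yr.
Box C: F(C→D) = (7.5400 + 3.364) − 4.991 = 5.9130 Tg P/yr.
Box D throughput = its input = 5.9130 Tg P/yr; τ = 300200 / 5.9130 = 50770 yr.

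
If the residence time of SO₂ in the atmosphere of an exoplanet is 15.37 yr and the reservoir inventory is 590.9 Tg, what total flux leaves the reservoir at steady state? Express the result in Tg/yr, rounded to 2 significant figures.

F = M / τ = 590.9 / 15.37 = 38.45 Tg/yr.

38 Tg/yr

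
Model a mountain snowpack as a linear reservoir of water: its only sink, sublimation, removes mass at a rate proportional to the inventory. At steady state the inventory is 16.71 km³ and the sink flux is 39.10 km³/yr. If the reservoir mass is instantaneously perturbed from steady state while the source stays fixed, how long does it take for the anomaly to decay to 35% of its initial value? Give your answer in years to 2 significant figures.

For a linear reservoir the anomaly decays as exp(−t/τ) with τ = M/F = 16.71/39.10 = 0.4274 yr.
exp(−t/τ) = 0.35 ⇒ t = −τ ln(0.35) = 0.4274 × 1.050 = 0.4487 yr.

0.45 yr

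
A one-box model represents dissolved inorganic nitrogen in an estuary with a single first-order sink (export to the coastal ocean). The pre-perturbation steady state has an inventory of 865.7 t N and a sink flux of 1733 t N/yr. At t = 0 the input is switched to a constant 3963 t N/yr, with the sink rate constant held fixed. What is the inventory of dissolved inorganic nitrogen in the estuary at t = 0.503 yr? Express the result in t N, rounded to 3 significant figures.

1570 t N

The sink rate constant is k = F₀/M₀ = 1733/865.7 = 2.002 yr⁻¹.
Solving dM/dt = F₁ − kM with M(0) = M₀ gives M(t) = F₁/k + (M₀ − F₁/k)·e^(−kt).
F₁/k = 3963/2.002 = 1979.7 t N; kt = 2.002 × 0.503 = 1.007, e^(−kt) = 0.3653.
M(0.503) = 1979.7 + (865.7 − 1979.7) × 0.3653 = 1979.7 − 407.0 = 1572.7 t N.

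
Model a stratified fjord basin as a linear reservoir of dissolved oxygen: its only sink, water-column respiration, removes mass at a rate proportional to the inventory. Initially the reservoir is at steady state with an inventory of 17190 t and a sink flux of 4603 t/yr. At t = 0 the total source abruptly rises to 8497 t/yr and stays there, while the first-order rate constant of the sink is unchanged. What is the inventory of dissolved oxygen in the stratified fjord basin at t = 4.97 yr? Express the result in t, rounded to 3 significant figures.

27900 t

Residence time τ = M₀/F₀ = 3.735 yr. The eventual steady state is M_∞ = M₀·(F₁/F₀) = 17190 × 8497/4603 = 31732 t.
The anomaly ΔM(t) = M(t) − M_∞ decays as ΔM₀·e^(−t/τ) with ΔM₀ = 17190 − 31732 = −14540 t.
At t = 4.97 yr, e^(−t/τ) = e^(−1.331) = 0.2643, so ΔM = −3843 t and M = 31732 − 3843 = 27889 t.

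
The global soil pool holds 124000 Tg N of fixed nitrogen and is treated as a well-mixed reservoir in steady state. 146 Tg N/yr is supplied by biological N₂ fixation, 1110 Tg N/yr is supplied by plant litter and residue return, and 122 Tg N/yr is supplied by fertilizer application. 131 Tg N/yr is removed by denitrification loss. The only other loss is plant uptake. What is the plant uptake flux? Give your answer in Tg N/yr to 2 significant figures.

1200 Tg N/yr

At steady state ΣF_in = ΣF_out.
ΣF_in = 146 + 1110 + 122 = 1378.0 Tg N/yr.
Plant uptake flux = ΣF_in − (131) = 1378.0 − 131.0 = 1247 Tg N/yr.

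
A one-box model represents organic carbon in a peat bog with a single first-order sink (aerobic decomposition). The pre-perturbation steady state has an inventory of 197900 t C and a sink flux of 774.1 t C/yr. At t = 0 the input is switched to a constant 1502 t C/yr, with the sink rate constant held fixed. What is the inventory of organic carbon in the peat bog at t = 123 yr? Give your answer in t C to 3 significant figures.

269000 t C

The sink rate constant is k = F₀/M₀ = 774.1/197900 = 0.003912 yr⁻¹.
Solving dM/dt = F₁ − kM with M(0) = M₀ gives M(t) = F₁/k + (M₀ − F₁/k)·e^(−kt).
F₁/k = 1502/0.003912 = 383990 t C; kt = 0.003912 × 123 = 0.4811, e^(−kt) = 0.6181.
M(123) = 383990 + (197900 − 383990) × 0.6181 = 383990 − 115000 = 268970 t C.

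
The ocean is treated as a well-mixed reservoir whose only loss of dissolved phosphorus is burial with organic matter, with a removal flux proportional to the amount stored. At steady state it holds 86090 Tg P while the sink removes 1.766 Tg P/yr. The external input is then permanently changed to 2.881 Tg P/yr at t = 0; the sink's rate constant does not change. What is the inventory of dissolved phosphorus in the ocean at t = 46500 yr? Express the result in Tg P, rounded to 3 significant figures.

120000 Tg P

τ = M₀/F₀ = 86090/1.766 = 48750 yr; rate constant k = 1/τ.
New steady state M_∞ = F₁/k = F₁·τ = 2.881 × 48750 = 140440 Tg P.
M(t) = M_∞ + (M₀ − M_∞)·e^(−t/τ); t/τ = 46500/48750 = 0.9539, so e^(−t/τ) = 0.3852.
M(t) = 140440 − 54350 × 0.3852 = 119500 Tg P.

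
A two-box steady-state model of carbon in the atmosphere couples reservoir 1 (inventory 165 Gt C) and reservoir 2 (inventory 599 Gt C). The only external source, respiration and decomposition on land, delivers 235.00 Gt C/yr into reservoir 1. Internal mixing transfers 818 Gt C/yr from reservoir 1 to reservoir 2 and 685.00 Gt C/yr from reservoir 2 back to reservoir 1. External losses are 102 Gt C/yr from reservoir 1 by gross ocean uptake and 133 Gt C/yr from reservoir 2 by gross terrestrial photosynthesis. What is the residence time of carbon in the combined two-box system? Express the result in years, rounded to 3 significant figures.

For the system as a whole, the A↔B exchange is internal and contributes nothing to the throughput; only the external sinks remove mass.
M_total = 165 + 599 = 764.00 Gt C.
ΣF_external_out = 102 + 133 = 235.00 Gt C/yr.
τ = M_total / ΣF_ext = 764.00 / 235.00 = 3.251 yr.

3.25 yr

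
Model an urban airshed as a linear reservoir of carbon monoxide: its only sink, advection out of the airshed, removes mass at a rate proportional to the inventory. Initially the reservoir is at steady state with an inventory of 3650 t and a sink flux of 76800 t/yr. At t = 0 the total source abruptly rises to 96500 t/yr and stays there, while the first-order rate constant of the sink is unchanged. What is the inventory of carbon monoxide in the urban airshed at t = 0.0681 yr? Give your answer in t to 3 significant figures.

The sink rate constant is k = F₀/M₀ = 76800/3650 = 21.04 yr⁻¹.
Solving dM/dt = F₁ − kM with M(0) = M₀ gives M(t) = F₁/k + (M₀ − F₁/k)·e^(−kt).
F₁/k = 96500/21.04 = 4586.3 t; kt = 21.04 × 0.0681 = 1.433, e^(−kt) = 0.2386.
M(0.0681) = 4586.3 + (3650 − 4586.3) × 0.2386 = 4586.3 − 223.4 = 4362.9 t.

4360 t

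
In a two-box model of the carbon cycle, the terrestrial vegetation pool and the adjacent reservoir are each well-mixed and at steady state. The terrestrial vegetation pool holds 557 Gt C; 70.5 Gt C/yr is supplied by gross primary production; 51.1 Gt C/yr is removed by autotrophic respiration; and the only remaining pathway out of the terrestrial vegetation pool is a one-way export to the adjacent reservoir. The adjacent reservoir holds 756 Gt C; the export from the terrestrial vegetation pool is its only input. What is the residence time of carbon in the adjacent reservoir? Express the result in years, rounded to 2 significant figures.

Balance the terrestrial vegetation pool: ΣF_in = 70.500 Gt C/yr.
Export to the adjacent reservoir = ΣF_in − (51.1) = 19.400 Gt C/yr.
At steady state the output of the adjacent reservoir equals its input, 19.400 Gt C/yr.
τ = M / F = 756 / 19.400 = 38.97 yr.

39 yr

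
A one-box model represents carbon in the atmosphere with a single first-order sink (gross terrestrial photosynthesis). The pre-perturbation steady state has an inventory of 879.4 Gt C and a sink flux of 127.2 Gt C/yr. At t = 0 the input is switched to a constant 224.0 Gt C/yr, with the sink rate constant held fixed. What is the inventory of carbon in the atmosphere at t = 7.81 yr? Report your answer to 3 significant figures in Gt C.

The sink rate constant is k = F₀/M₀ = 127.2/879.4 = 0.1446 yr⁻¹.
Solving dM/dt = F₁ − kM with M(0) = M₀ gives M(t) = F₁/k + (M₀ − F₁/k)·e^(−kt).
F₁/k = 224.0/0.1446 = 1548.6 Gt C; kt = 0.1446 × 7.81 = 1.130, e^(−kt) = 0.3231.
M(7.81) = 1548.6 + (879.4 − 1548.6) × 0.3231 = 1548.6 − 216.3 = 1332.4 Gt C.

1330 Gt C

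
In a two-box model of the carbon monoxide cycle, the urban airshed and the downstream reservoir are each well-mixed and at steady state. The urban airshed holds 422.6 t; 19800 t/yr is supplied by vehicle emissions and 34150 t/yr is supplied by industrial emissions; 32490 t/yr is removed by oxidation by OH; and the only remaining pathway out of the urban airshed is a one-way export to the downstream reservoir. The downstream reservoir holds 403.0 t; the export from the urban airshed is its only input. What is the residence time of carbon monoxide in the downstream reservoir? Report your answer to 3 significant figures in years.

0.0188 yr

Balance the urban airshed: ΣF_in = 19800 + 34150 = 53950 t/yr.
Export to the downstream reservoir = ΣF_in − (32490) = 21460 t/yr.
At steady state the output of the downstream reservoir equals its input, 21460 t/yr.
τ = M / F = 403.0 / 21460 = 0.01878 yr.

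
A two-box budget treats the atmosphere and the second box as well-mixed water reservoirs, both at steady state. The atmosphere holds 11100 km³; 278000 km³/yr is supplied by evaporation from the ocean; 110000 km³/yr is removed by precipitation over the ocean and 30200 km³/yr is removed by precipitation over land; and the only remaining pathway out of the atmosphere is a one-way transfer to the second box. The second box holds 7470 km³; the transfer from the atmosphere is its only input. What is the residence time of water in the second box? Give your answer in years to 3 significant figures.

0.0542 yr

Balance the atmosphere: ΣF_in = 278000 km³/yr.
Transfer to the second box = ΣF_in − (110000 + 30200) = 137800 km³/yr.
At steady state the output of the second box equals its input, 137800 km³/yr.
τ = M / F = 7470 / 137800 = 0.05421 yr.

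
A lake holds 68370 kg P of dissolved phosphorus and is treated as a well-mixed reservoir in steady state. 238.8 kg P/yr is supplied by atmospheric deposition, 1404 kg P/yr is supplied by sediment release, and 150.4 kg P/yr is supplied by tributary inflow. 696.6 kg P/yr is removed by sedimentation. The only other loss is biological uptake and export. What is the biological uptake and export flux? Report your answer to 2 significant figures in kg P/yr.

1100 kg P/yr

At steady state ΣF_in = ΣF_out.
ΣF_in = 238.8 + 1404 + 150.4 = 1793.2 kg P/yr.
Biological uptake and export flux = ΣF_in − (696.6) = 1793.2 − 696.6 = 1097 kg P/yr.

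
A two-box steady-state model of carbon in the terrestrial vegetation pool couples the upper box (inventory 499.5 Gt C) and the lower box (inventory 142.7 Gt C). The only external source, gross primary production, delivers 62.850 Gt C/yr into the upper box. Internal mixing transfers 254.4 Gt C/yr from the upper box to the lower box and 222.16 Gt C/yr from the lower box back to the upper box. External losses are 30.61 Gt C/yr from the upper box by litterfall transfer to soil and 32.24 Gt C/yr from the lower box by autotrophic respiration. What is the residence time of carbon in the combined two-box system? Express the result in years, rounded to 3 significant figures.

For the system as a whole, the A↔B exchange is internal and contributes nothing to the throughput; only the external sinks remove mass.
M_total = 499.5 + 142.7 = 642.20 Gt C.
ΣF_external_out = 30.61 + 32.24 = 62.850 Gt C/yr.
τ = M_total / ΣF_ext = 642.20 / 62.850 = 10.22 yr.

10.2 yr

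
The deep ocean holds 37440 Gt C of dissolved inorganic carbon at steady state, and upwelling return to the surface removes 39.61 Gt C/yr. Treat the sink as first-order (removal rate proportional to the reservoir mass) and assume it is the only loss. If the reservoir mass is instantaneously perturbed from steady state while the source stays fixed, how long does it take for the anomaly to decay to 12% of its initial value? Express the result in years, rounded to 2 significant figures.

For a linear reservoir the anomaly decays as exp(−t/τ) with τ = M/F = 37440/39.61 = 945.2 yr.
exp(−t/τ) = 0.12 ⇒ t = −τ ln(0.12) = 945.2 × 2.120 = 2004 yr.

2000 yr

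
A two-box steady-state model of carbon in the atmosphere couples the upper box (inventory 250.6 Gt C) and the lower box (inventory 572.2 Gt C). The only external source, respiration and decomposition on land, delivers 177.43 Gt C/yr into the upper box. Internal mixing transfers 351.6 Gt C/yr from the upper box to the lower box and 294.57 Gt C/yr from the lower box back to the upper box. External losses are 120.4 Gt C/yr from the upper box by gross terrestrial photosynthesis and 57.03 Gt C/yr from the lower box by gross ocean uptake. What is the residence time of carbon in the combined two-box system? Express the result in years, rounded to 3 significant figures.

For the system as a whole, the A↔B exchange is internal and contributes nothing to the throughput; only the external sinks remove mass.
M_total = 250.6 + 572.2 = 822.80 Gt C.
ΣF_external_out = 120.4 + 57.03 = 177.43 Gt C/yr.
τ = M_total / ΣF_ext = 822.80 / 177.43 = 4.637 yr.

4.64 yr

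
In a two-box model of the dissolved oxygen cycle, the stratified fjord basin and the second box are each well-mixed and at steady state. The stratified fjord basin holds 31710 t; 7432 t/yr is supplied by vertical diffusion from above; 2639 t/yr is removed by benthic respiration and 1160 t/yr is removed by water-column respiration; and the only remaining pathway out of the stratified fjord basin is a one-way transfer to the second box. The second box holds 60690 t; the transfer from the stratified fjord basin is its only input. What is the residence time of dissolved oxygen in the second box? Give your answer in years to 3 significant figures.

16.7 yr

Balance the stratified fjord basin: ΣF_in = 7432.0 t/yr.
Transfer to the second box = ΣF_in − (2639 + 1160) = 3633.0 t/yr.
At steady state the output of the second box equals its input, 3633.0 t/yr.
τ = M / F = 60690 / 3633.0 = 16.71 yr.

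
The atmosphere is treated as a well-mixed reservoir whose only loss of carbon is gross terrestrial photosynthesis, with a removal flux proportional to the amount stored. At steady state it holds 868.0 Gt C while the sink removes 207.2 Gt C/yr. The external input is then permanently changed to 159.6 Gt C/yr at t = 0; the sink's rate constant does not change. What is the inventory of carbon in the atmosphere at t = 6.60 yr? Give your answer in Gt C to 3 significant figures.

710 Gt C

τ = M₀/F₀ = 868.0/207.2 = 4.189 yr; rate constant k = 1/τ.
New steady state M_∞ = F₁/k = F₁·τ = 159.6 × 4.189 = 668.59 Gt C.
M(t) = M_∞ + (M₀ − M_∞)·e^(−t/τ); t/τ = 6.60/4.189 = 1.575, so e^(−t/τ) = 0.2069.
M(t) = 668.59 + 199.4 × 0.2069 = 709.85 Gt C.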